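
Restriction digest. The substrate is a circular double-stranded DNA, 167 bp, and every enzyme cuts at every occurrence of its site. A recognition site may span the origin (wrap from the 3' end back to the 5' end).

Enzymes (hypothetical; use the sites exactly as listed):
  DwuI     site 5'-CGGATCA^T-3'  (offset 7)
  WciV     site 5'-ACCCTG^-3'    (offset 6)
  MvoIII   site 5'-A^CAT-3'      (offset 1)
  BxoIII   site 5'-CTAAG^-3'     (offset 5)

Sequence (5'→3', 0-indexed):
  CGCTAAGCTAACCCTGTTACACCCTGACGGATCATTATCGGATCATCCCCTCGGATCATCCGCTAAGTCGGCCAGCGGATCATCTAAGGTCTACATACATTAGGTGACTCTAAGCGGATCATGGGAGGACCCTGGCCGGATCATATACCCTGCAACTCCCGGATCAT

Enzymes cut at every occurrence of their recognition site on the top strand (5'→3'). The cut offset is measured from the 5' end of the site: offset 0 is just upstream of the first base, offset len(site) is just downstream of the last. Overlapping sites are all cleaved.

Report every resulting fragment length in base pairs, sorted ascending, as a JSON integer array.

[4,5,6,7,8,8,9,9,9,9,10,11,13,13,14,15,17]

Scan for sites:
  DwuI CGGATCAT/7: at [27, 38, 51, 75, 114, 136, 159] ⇒ [34, 45, 58, 82, 121, 143, 166]
  WciV ACCCTG/6: at [10, 20, 128, 146] ⇒ [16, 26, 134, 152]
  MvoIII ACAT/1: at [92, 96] ⇒ [93, 97]
  BxoIII CTAAG/5: at [2, 62, 83, 109] ⇒ [7, 67, 88, 114]

All cut coordinates (distinct, sorted): [7, 16, 26, 34, 45, 58, 67, 82, 88, 93, 97, 114, 121, 134, 143, 152, 166]

Fragment lengths:
  7→16: 9 bp
  16→26: 10 bp
  26→34: 8 bp
  34→45: 11 bp
  45→58: 13 bp
  58→67: 9 bp
  67→82: 15 bp
  82→88: 6 bp
  88→93: 5 bp
  93→97: 4 bp
  97→114: 17 bp
  114→121: 7 bp
  121→134: 13 bp
  134→143: 9 bp
  143→152: 9 bp
  152→166: 14 bp
  166→7 (wrap): 167-166+7 = 8 bp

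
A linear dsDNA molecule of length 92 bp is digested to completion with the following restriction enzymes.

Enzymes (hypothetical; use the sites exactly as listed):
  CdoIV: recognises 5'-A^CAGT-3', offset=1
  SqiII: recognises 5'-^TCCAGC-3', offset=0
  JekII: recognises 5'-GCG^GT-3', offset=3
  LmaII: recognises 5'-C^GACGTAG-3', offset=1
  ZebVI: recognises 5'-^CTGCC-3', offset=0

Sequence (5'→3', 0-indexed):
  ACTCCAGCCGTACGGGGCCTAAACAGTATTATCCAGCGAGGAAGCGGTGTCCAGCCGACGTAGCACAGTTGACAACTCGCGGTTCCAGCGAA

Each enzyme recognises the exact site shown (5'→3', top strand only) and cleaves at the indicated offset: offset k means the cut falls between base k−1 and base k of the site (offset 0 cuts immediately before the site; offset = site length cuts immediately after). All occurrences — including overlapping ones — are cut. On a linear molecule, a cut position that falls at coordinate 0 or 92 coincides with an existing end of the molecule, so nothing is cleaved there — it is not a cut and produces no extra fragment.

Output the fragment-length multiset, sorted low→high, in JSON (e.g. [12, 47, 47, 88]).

Scan for sites:
  CdoIV ACAGT/1: at [22, 64] ⇒ [23, 65]
  SqiII TCCAGC/0: at [2, 31, 49, 83] ⇒ [2, 31, 49, 83]
  JekII GCGGT/3: at [43, 78] ⇒ [46, 81]
  LmaII CGACGTAG/1: at [55] ⇒ [56]
  ZebVI (CTGCC, off=0): no sites

Pooled cuts: [2, 23, 31, 46, 49, 56, 65, 81, 83]

Fragment lengths:
  [0,2): 2 bp
  [2,23): 21 bp
  [23,31): 8 bp
  [31,46): 15 bp
  [46,49): 3 bp
  [49,56): 7 bp
  [56,65): 9 bp
  [65,81): 16 bp
  [81,83): 2 bp
  [83,92): 9 bp

[2,2,3,7,8,9,9,15,16,21]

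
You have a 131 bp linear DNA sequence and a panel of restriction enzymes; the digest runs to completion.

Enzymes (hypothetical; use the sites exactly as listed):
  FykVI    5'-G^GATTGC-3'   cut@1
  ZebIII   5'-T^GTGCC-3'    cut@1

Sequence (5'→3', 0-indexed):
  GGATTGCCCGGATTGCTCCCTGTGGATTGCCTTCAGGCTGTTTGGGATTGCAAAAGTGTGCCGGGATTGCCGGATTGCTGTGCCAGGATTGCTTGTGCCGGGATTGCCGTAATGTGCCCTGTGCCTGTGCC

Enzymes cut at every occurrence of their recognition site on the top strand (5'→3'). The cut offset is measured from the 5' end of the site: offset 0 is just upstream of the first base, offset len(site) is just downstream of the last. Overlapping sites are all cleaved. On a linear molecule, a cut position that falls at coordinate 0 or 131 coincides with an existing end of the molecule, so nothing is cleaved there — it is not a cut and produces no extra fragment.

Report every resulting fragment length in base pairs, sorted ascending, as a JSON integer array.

Per-enzyme occurrences:
  FykVI GGATTGC/1: at [0, 9, 23, 44, 63, 71, 85, 100] ⇒ [1, 10, 24, 45, 64, 72, 86, 101]
  ZebIII TGTGCC/1: at [56, 78, 93, 112, 119, 125] ⇒ [57, 79, 94, 113, 120, 126]

All cut coordinates (distinct, sorted): [1, 10, 24, 45, 57, 64, 72, 79, 86, 94, 101, 113, 120, 126]

Fragments:
  [0,1): 1 bp
  [1,10): 9 bp
  [10,24): 14 bp
  [24,45): 21 bp
  [45,57): 12 bp
  [57,64): 7 bp
  [64,72): 8 bp
  [72,79): 7 bp
  [79,86): 7 bp
  [86,94): 8 bp
  [94,101): 7 bp
  [101,113): 12 bp
  [113,120): 7 bp
  [120,126): 6 bp
  [126,131): 5 bp

[1,5,6,7,7,7,7,7,8,8,9,12,12,14,21]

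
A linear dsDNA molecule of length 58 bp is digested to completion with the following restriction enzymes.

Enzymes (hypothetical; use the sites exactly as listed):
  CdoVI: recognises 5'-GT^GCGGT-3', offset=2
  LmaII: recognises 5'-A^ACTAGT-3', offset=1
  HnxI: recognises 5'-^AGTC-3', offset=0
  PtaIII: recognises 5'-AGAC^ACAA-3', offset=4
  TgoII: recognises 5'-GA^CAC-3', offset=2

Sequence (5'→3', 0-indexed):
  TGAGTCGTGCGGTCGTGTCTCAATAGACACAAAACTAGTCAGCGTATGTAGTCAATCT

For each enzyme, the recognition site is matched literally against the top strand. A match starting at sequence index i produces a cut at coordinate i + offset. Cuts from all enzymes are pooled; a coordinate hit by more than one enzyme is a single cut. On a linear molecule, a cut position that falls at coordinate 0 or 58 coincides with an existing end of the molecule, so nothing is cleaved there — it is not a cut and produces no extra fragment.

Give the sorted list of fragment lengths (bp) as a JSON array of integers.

Scan for sites:
  CdoVI (GTGCGGT, off=2): starts [6] → cuts [8]
  LmaII (AACTAGT, off=1): starts [32] → cuts [33]
  HnxI (AGTC, off=0): starts [2, 36, 49] → cuts [2, 36, 49]
  PtaIII (AGACACAA, off=4): starts [24] → cuts [28]
  TgoII (GACAC, off=2): starts [25] → cuts [27]

Pooled cuts: [2, 8, 27, 28, 33, 36, 49]

Fragments:
  [0,2): 2 bp
  [2,8): 6 bp
  [8,27): 19 bp
  [27,28): 1 bp
  [28,33): 5 bp
  [33,36): 3 bp
  [36,49): 13 bp
  [49,58): 9 bp

[1,2,3,5,6,9,13,19]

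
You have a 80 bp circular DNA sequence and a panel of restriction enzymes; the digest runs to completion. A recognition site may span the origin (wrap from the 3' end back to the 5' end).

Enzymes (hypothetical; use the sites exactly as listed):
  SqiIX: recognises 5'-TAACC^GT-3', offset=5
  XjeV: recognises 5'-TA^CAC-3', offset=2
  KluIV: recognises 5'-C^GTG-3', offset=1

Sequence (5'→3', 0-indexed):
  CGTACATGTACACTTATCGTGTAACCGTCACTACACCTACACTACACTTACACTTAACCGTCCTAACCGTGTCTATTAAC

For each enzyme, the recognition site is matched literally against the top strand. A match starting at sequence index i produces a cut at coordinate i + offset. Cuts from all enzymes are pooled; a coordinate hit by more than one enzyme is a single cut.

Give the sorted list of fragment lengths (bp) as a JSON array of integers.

[5,6,6,7,8,8,9,9,9,13]

Per-enzyme occurrences:
  SqiIX TAACCGT/5: at [21, 54, 63, 76] ⇒ [1, 26, 59, 68]
  XjeV TACAC/2: at [8, 31, 37, 42, 48] ⇒ [10, 33, 39, 44, 50]
  KluIV CGTG/1: at [17, 67] ⇒ [18, 68]

All cut coordinates (distinct, sorted): [1, 10, 18, 26, 33, 39, 44, 50, 59, 68]

Fragments:
  1→10: 9 bp
  10→18: 8 bp
  18→26: 8 bp
  26→33: 7 bp
  33→39: 6 bp
  39→44: 5 bp
  44→50: 6 bp
  50→59: 9 bp
  59→68: 9 bp
  68→1 (wrap): 80-68+1 = 13 bp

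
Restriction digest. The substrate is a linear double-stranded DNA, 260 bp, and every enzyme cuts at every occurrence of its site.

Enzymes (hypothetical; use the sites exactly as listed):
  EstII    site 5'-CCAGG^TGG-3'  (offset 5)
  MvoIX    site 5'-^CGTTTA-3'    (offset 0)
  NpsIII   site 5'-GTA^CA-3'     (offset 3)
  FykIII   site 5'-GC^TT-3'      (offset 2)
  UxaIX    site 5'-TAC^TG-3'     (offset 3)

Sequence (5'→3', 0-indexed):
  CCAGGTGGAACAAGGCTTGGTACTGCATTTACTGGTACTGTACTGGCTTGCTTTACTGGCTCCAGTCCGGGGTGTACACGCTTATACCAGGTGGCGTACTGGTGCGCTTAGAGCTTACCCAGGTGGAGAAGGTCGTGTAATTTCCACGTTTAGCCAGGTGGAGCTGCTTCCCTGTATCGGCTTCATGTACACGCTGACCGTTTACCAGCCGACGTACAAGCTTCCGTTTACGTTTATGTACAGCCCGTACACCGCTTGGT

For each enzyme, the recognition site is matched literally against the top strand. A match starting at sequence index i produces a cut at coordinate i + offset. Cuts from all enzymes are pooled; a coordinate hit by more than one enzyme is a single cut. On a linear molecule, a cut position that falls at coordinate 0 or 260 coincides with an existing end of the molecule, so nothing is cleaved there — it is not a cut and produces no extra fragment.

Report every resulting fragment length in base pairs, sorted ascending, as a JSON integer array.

[3,4,4,5,5,5,5,5,5,6,6,6,7,7,8,8,8,9,9,9,9,9,10,10,11,12,14,18,20,23]

Site scan:
  EstII CCAGGTGG/5: at [0, 86, 118, 153] ⇒ [5, 91, 123, 158]
  MvoIX CGTTTA/0: at [146, 198, 224, 230] ⇒ [146, 198, 224, 230]
  NpsIII GTACA/3: at [73, 186, 213, 237, 246] ⇒ [76, 189, 216, 240, 249]
  FykIII GCTT/2: at [14, 45, 49, 79, 105, 112, 165, 179, 219, 253] ⇒ [16, 47, 51, 81, 107, 114, 167, 181, 221, 255]
  UxaIX TACTG/3: at [20, 29, 35, 40, 53, 96] ⇒ [23, 32, 38, 43, 56, 99]

Pooled cuts: [5, 16, 23, 32, 38, 43, 47, 51, 56, 76, 81, 91, 99, 107, 114, 123, 146, 158, 167, 181, 189, 198, 216, 221, 224, 230, 240, 249, 255]

Fragments:
  [0,5): 5 bp
  [5,16): 11 bp
  [16,23): 7 bp
  [23,32): 9 bp
  [32,38): 6 bp
  [38,43): 5 bp
  [43,47): 4 bp
  [47,51): 4 bp
  [51,56): 5 bp
  [56,76): 20 bp
  [76,81): 5 bp
  [81,91): 10 bp
  [91,99): 8 bp
  [99,107): 8 bp
  [107,114): 7 bp
  [114,123): 9 bp
  [123,146): 23 bp
  [146,158): 12 bp
  [158,167): 9 bp
  [167,181): 14 bp
  [181,189): 8 bp
  [189,198): 9 bp
  [198,216): 18 bp
  [216,221): 5 bp
  [221,224): 3 bp
  [224,230): 6 bp
  [230,240): 10 bp
  [240,249): 9 bp
  [249,255): 6 bp
  [255,260): 5 bp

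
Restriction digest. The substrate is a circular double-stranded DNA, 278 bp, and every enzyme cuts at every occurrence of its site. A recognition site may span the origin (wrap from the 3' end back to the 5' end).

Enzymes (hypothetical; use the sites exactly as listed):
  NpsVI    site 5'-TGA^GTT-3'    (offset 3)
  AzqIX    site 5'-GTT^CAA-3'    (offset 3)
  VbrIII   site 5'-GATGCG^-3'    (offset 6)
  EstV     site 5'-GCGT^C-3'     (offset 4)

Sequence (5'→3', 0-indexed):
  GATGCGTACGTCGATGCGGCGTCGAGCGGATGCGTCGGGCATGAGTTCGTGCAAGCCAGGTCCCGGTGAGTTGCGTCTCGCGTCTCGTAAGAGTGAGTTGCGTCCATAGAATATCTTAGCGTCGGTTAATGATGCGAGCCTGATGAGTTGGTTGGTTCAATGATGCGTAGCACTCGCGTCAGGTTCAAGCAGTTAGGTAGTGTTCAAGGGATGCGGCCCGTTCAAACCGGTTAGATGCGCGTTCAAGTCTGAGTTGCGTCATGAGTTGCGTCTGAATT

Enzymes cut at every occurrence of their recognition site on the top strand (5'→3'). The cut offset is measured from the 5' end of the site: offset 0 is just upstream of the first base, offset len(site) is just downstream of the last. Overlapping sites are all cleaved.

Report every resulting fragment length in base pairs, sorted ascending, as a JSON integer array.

Per-enzyme occurrences:
  NpsVI (TGAGTT, off=3): starts [41, 66, 93, 143, 249, 261] → cuts [44, 69, 96, 146, 252, 264]
  AzqIX (GTTCAA, off=3): starts [154, 182, 201, 219, 240] → cuts [157, 185, 204, 222, 243]
  VbrIII (GATGCG, off=6): starts [0, 12, 28, 130, 161, 209, 233] → cuts [6, 18, 34, 136, 167, 215, 239]
  EstV (GCGTC, off=4): starts [18, 31, 72, 79, 99, 118, 175, 255, 267] → cuts [22, 35, 76, 83, 103, 122, 179, 259, 271]

Pooled cuts: [6, 18, 22, 34, 35, 44, 69, 76, 83, 96, 103, 122, 136, 146, 157, 167, 179, 185, 204, 215, 222, 239, 243, 252, 259, 264, 271]

Fragments:
  6→18: 12 bp
  18→22: 4 bp
  22→34: 12 bp
  34→35: 1 bp
  35→44: 9 bp
  44→69: 25 bp
  69→76: 7 bp
  76→83: 7 bp
  83→96: 13 bp
  96→103: 7 bp
  103→122: 19 bp
  122→136: 14 bp
  136→146: 10 bp
  146→157: 11 bp
  157→167: 10 bp
  167→179: 12 bp
  179→185: 6 bp
  185→204: 19 bp
  204→215: 11 bp
  215→222: 7 bp
  222→239: 17 bp
  239→243: 4 bp
  243→252: 9 bp
  252→259: 7 bp
  259→264: 5 bp
  264→271: 7 bp
  271→6 (wrap): 278-271+6 = 13 bp

[1,4,4,5,6,7,7,7,7,7,7,9,9,10,10,11,11,12,12,12,13,13,14,17,19,19,25]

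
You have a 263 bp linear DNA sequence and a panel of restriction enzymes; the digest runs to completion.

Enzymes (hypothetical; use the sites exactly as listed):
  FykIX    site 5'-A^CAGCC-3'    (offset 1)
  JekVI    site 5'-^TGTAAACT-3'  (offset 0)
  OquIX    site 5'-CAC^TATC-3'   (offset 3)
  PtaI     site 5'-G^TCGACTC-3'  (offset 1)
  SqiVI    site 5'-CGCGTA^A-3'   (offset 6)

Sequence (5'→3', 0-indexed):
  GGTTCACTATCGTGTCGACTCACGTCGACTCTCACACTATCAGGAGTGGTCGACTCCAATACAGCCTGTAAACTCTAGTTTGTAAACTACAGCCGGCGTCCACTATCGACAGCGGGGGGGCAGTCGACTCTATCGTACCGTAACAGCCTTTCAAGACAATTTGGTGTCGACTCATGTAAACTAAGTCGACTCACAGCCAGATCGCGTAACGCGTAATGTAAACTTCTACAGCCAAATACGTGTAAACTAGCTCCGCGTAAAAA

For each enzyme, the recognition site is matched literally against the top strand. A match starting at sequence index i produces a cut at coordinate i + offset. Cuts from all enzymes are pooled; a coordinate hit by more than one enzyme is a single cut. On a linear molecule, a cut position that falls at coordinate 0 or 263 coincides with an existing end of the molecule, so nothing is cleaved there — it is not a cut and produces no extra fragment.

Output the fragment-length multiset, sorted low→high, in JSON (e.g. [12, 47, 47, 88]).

Scan for sites:
  FykIX ACAGCC/1: at [60, 88, 142, 192, 227] ⇒ [61, 89, 143, 193, 228]
  JekVI TGTAAACT/0: at [66, 80, 174, 216, 240] ⇒ [66, 80, 174, 216, 240]
  OquIX CACTATC/3: at [4, 34, 100] ⇒ [7, 37, 103]
  PtaI GTCGACTC/1: at [13, 23, 48, 122, 165, 184] ⇒ [14, 24, 49, 123, 166, 185]
  SqiVI CGCGTAA/6: at [202, 209, 253] ⇒ [208, 215, 259]

All cut coordinates (distinct, sorted): [7, 14, 24, 37, 49, 61, 66, 80, 89, 103, 123, 143, 166, 174, 185, 193, 208, 215, 216, 228, 240, 259]

Fragment lengths:
  [0,7): 7 bp
  [7,14): 7 bp
  [14,24): 10 bp
  [24,37): 13 bp
  [37,49): 12 bp
  [49,61): 12 bp
  [61,66): 5 bp
  [66,80): 14 bp
  [80,89): 9 bp
  [89,103): 14 bp
  [103,123): 20 bp
  [123,143): 20 bp
  [143,166): 23 bp
  [166,174): 8 bp
  [174,185): 11 bp
  [185,193): 8 bp
  [193,208): 15 bp
  [208,215): 7 bp
  [215,216): 1 bp
  [216,228): 12 bp
  [228,240): 12 bp
  [240,259): 19 bp
  [259,263): 4 bp

[1,4,5,7,7,7,8,8,9,10,11,12,12,12,12,13,14,14,15,19,20,20,23]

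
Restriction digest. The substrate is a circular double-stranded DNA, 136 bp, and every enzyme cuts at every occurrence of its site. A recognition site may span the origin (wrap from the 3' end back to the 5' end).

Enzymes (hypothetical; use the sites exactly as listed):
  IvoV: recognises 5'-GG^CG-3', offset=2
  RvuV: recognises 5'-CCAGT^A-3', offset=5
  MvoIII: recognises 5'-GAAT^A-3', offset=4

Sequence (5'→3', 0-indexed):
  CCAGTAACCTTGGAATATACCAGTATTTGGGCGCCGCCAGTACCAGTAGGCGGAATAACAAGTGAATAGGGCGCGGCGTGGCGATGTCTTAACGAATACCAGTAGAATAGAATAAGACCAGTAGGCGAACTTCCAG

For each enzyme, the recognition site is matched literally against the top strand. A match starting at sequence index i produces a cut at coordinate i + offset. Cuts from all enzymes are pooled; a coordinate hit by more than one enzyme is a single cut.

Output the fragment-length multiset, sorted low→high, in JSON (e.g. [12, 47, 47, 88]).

[3,3,4,5,5,5,5,6,6,6,7,8,9,10,11,11,16,16]

Scan for sites:
  IvoV (GGCG, off=2): starts [29, 48, 69, 74, 79, 123] → cuts [31, 50, 71, 76, 81, 125]
  RvuV (CCAGTA, off=5): starts [0, 19, 36, 42, 98, 117] → cuts [5, 24, 41, 47, 103, 122]
  MvoIII (GAATA, off=4): starts [12, 52, 63, 93, 104, 109] → cuts [16, 56, 67, 97, 108, 113]

All cut coordinates (distinct, sorted): [5, 16, 24, 31, 41, 47, 50, 56, 67, 71, 76, 81, 97, 103, 108, 113, 122, 125]

Fragments:
  5→16: 11 bp
  16→24: 8 bp
  24→31: 7 bp
  31→41: 10 bp
  41→47: 6 bp
  47→50: 3 bp
  50→56: 6 bp
  56→67: 11 bp
  67→71: 4 bp
  71→76: 5 bp
  76→81: 5 bp
  81→97: 16 bp
  97→103: 6 bp
  103→108: 5 bp
  108→113: 5 bp
  113→122: 9 bp
  122→125: 3 bp
  125→5 (wrap): 136-125+5 = 16 bp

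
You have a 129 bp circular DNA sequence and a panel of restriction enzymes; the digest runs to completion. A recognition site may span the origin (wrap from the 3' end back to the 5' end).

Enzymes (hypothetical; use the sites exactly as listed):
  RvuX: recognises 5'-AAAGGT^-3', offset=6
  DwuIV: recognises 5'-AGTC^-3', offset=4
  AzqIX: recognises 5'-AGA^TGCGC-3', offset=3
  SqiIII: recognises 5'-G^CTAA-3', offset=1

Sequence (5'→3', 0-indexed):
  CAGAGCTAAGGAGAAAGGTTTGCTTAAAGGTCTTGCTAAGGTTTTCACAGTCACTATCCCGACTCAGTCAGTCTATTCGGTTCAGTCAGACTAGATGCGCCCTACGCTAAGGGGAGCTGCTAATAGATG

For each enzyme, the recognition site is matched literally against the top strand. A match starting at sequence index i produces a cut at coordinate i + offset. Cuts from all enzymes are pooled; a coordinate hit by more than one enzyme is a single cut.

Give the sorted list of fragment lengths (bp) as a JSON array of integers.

Per-enzyme occurrences:
  RvuX AAAGGT/6: at [13, 25] ⇒ [19, 31]
  DwuIV AGTC/4: at [48, 65, 69, 83] ⇒ [52, 69, 73, 87]
  AzqIX AGATGCGC/3: at [92] ⇒ [95]
  SqiIII GCTAA/1: at [4, 34, 105, 118] ⇒ [5, 35, 106, 119]

Pooled cuts: [5, 19, 31, 35, 52, 69, 73, 87, 95, 106, 119]

Fragments:
  5→19: 14 bp
  19→31: 12 bp
  31→35: 4 bp
  35→52: 17 bp
  52→69: 17 bp
  69→73: 4 bp
  73→87: 14 bp
  87→95: 8 bp
  95→106: 11 bp
  106→119: 13 bp
  119→5 (wrap): 129-119+5 = 15 bp

[4,4,8,11,12,13,14,14,15,17,17]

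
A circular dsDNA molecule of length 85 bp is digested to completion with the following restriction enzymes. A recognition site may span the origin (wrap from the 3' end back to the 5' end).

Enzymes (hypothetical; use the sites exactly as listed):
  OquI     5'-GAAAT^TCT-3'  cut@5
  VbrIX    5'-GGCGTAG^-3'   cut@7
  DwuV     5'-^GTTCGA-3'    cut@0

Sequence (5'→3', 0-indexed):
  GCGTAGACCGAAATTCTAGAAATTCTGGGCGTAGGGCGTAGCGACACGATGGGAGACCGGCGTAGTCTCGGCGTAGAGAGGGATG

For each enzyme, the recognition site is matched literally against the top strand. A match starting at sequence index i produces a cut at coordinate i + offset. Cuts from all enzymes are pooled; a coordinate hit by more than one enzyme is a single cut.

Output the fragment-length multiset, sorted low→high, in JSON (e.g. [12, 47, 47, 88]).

Per-enzyme occurrences:
  OquI GAAATTCT/5: at [9, 18] ⇒ [14, 23]
  VbrIX GGCGTAG/7: at [27, 34, 58, 69, 84] ⇒ [6, 34, 41, 65, 76]
  DwuV (GTTCGA, off=0): no sites

Pooled cuts: [6, 14, 23, 34, 41, 65, 76]

Fragment lengths:
  6→14: 8 bp
  14→23: 9 bp
  23→34: 11 bp
  34→41: 7 bp
  41→65: 24 bp
  65→76: 11 bp
  76→6 (wrap): 85-76+6 = 15 bp

[7,8,9,11,11,15,24]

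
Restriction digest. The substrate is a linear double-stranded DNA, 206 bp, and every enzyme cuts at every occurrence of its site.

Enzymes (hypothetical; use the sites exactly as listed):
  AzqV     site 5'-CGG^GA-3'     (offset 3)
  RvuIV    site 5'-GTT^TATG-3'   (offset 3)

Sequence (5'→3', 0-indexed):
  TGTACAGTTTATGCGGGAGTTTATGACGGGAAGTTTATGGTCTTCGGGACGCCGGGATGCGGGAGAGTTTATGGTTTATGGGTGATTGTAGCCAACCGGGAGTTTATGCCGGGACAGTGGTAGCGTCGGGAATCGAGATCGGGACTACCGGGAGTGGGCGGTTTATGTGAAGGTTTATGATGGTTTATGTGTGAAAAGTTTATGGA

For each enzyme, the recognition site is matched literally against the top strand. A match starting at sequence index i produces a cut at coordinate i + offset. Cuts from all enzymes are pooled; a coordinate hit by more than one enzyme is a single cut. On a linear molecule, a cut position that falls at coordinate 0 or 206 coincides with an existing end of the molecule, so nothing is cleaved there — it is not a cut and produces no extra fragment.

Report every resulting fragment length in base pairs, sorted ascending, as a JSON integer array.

[5,5,6,6,7,7,7,7,8,8,8,9,9,10,12,12,12,13,15,17,23]

Site scan:
  AzqV (CGGGA, off=3): starts [13, 26, 44, 52, 59, 96, 109, 126, 139, 148] → cuts [16, 29, 47, 55, 62, 99, 112, 129, 142, 151]
  RvuIV (GTTTATG, off=3): starts [6, 18, 32, 66, 73, 101, 160, 172, 182, 197] → cuts [9, 21, 35, 69, 76, 104, 163, 175, 185, 200]

Pooled cuts: [9, 16, 21, 29, 35, 47, 55, 62, 69, 76, 99, 104, 112, 129, 142, 151, 163, 175, 185, 200]

Fragments:
  [0,9): 9 bp
  [9,16): 7 bp
  [16,21): 5 bp
  [21,29): 8 bp
  [29,35): 6 bp
  [35,47): 12 bp
  [47,55): 8 bp
  [55,62): 7 bp
  [62,69): 7 bp
  [69,76): 7 bp
  [76,99): 23 bp
  [99,104): 5 bp
  [104,112): 8 bp
  [112,129): 17 bp
  [129,142): 13 bp
  [142,151): 9 bp
  [151,163): 12 bp
  [163,175): 12 bp
  [175,185): 10 bp
  [185,200): 15 bp
  [200,206): 6 bp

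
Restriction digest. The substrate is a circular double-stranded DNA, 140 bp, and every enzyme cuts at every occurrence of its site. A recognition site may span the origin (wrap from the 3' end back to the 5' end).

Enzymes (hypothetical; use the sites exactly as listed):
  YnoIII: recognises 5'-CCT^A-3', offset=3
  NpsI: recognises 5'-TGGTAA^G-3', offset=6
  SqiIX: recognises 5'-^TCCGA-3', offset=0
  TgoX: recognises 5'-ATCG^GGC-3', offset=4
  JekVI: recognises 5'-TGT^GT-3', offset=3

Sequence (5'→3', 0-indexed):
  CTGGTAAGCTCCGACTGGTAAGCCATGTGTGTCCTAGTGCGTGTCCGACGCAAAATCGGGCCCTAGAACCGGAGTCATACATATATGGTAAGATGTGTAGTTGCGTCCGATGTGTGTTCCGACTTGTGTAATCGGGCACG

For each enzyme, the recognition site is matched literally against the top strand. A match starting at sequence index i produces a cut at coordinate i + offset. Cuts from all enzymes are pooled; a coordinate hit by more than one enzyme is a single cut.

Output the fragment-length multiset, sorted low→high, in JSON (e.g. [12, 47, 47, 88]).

Per-enzyme occurrences:
  YnoIII CCTA/3: at [32, 61] ⇒ [35, 64]
  NpsI TGGTAAG/6: at [1, 15, 85] ⇒ [7, 21, 91]
  SqiIX TCCGA/0: at [9, 43, 105, 117] ⇒ [9, 43, 105, 117]
  TgoX ATCGGGC/4: at [54, 130] ⇒ [58, 134]
  JekVI TGTGT/3: at [25, 27, 93, 110, 112, 124] ⇒ [28, 30, 96, 113, 115, 127]

Pooled cuts: [7, 9, 21, 28, 30, 35, 43, 58, 64, 91, 96, 105, 113, 115, 117, 127, 134]

Fragments:
  7→9: 2 bp
  9→21: 12 bp
  21→28: 7 bp
  28→30: 2 bp
  30→35: 5 bp
  35→43: 8 bp
  43→58: 15 bp
  58→64: 6 bp
  64→91: 27 bp
  91→96: 5 bp
  96→105: 9 bp
  105→113: 8 bp
  113→115: 2 bp
  115→117: 2 bp
  117→127: 10 bp
  127→134: 7 bp
  134→7 (wrap): 140-134+7 = 13 bp

[2,2,2,2,5,5,6,7,7,8,8,9,10,12,13,15,27]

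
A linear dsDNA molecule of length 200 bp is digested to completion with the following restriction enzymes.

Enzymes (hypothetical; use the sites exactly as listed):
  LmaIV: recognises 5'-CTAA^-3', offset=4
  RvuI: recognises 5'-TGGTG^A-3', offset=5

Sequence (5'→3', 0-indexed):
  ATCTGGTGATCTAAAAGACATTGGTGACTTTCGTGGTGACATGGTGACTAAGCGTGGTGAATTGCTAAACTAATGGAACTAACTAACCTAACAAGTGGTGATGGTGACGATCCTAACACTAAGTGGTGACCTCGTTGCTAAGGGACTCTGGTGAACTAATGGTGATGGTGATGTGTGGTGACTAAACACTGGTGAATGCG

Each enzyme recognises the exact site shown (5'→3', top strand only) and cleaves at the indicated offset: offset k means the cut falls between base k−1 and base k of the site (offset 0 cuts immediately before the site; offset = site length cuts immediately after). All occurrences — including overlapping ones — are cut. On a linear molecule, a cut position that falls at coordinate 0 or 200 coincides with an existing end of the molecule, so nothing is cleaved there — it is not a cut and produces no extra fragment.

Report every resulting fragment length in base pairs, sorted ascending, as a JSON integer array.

Per-enzyme occurrences:
  LmaIV (CTAA, off=4): starts [10, 47, 64, 69, 78, 82, 87, 112, 118, 137, 155, 181] → cuts [14, 51, 68, 73, 82, 86, 91, 116, 122, 141, 159, 185]
  RvuI (TGGTGA, off=5): starts [3, 21, 33, 41, 54, 95, 101, 123, 148, 159, 165, 175, 189] → cuts [8, 26, 38, 46, 59, 100, 106, 128, 153, 164, 170, 180, 194]

All cut coordinates (distinct, sorted): [8, 14, 26, 38, 46, 51, 59, 68, 73, 82, 86, 91, 100, 106, 116, 122, 128, 141, 153, 159, 164, 170, 180, 185, 194]

Fragments:
  [0,8): 8 bp
  [8,14): 6 bp
  [14,26): 12 bp
  [26,38): 12 bp
  [38,46): 8 bp
  [46,51): 5 bp
  [51,59): 8 bp
  [59,68): 9 bp
  [68,73): 5 bp
  [73,82): 9 bp
  [82,86): 4 bp
  [86,91): 5 bp
  [91,100): 9 bp
  [100,106): 6 bp
  [106,116): 10 bp
  [116,122): 6 bp
  [122,128): 6 bp
  [128,141): 13 bp
  [141,153): 12 bp
  [153,159): 6 bp
  [159,164): 5 bp
  [164,170): 6 bp
  [170,180): 10 bp
  [180,185): 5 bp
  [185,194): 9 bp
  [194,200): 6 bp

[4,5,5,5,5,5,6,6,6,6,6,6,6,8,8,8,9,9,9,9,10,10,12,12,12,13]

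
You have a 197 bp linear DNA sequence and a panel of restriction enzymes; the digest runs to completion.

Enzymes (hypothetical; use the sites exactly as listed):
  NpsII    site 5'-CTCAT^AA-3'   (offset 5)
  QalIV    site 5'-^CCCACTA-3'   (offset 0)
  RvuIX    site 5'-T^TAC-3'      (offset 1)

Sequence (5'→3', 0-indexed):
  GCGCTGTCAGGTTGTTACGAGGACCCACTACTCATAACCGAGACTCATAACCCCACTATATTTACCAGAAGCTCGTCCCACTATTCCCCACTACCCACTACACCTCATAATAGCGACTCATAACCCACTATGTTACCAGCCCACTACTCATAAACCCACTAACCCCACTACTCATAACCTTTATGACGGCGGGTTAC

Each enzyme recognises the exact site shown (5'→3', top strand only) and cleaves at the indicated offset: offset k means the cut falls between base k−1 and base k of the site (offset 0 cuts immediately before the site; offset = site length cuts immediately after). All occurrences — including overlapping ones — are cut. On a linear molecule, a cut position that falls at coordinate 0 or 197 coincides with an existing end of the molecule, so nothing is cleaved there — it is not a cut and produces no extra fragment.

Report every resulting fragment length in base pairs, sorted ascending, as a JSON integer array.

Per-enzyme occurrences:
  NpsII CTCATAA/5: at [30, 43, 103, 116, 146, 170] ⇒ [35, 48, 108, 121, 151, 175]
  QalIV CCCACTA/0: at [23, 51, 76, 86, 93, 123, 139, 154, 163] ⇒ [23, 51, 76, 86, 93, 123, 139, 154, 163]
  RvuIX TTAC/1: at [14, 61, 132, 193] ⇒ [15, 62, 133, 194]

Pooled cuts: [15, 23, 35, 48, 51, 62, 76, 86, 93, 108, 121, 123, 133, 139, 151, 154, 163, 175, 194]

Fragments:
  [0,15): 15 bp
  [15,23): 8 bp
  [23,35): 12 bp
  [35,48): 13 bp
  [48,51): 3 bp
  [51,62): 11 bp
  [62,76): 14 bp
  [76,86): 10 bp
  [86,93): 7 bp
  [93,108): 15 bp
  [108,121): 13 bp
  [121,123): 2 bp
  [123,133): 10 bp
  [133,139): 6 bp
  [139,151): 12 bp
  [151,154): 3 bp
  [154,163): 9 bp
  [163,175): 12 bp
  [175,194): 19 bp
  [194,197): 3 bp

[2,3,3,3,6,7,8,9,10,10,11,12,12,12,13,13,14,15,15,19]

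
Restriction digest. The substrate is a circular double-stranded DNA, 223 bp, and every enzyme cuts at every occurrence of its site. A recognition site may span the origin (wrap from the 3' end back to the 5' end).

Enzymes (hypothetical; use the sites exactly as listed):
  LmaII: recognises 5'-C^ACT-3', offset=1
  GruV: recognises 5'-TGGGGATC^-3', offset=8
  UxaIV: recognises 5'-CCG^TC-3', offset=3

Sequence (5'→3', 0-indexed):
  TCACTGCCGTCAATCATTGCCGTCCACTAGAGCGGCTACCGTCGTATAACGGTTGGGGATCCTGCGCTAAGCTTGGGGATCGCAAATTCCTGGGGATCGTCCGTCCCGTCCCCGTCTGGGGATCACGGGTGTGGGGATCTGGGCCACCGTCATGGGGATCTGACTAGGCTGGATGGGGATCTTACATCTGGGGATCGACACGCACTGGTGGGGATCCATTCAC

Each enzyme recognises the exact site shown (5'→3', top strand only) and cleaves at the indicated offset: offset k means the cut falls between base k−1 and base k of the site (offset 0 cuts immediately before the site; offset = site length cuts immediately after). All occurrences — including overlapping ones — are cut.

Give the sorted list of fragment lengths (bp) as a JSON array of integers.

[3,4,5,5,5,6,7,7,10,10,11,13,13,15,15,16,17,20,20,21]

Scan for sites:
  LmaII (CACT, off=1): starts [1, 24, 202, 220] → cuts [2, 25, 203, 221]
  GruV (TGGGGATC, off=8): starts [53, 73, 90, 116, 131, 152, 173, 188, 208] → cuts [61, 81, 98, 124, 139, 160, 181, 196, 216]
  UxaIV (CCGTC, off=3): starts [6, 19, 38, 100, 105, 111, 146] → cuts [9, 22, 41, 103, 108, 114, 149]

Pooled cuts: [2, 9, 22, 25, 41, 61, 81, 98, 103, 108, 114, 124, 139, 149, 160, 181, 196, 203, 216, 221]

Fragments:
  2→9: 7 bp
  9→22: 13 bp
  22→25: 3 bp
  25→41: 16 bp
  41→61: 20 bp
  61→81: 20 bp
  81→98: 17 bp
  98→103: 5 bp
  103→108: 5 bp
  108→114: 6 bp
  114→124: 10 bp
  124→139: 15 bp
  139→149: 10 bp
  149→160: 11 bp
  160→181: 21 bp
  181→196: 15 bp
  196→203: 7 bp
  203→216: 13 bp
  216→221: 5 bp
  221→2 (wrap): 223-221+2 = 4 bp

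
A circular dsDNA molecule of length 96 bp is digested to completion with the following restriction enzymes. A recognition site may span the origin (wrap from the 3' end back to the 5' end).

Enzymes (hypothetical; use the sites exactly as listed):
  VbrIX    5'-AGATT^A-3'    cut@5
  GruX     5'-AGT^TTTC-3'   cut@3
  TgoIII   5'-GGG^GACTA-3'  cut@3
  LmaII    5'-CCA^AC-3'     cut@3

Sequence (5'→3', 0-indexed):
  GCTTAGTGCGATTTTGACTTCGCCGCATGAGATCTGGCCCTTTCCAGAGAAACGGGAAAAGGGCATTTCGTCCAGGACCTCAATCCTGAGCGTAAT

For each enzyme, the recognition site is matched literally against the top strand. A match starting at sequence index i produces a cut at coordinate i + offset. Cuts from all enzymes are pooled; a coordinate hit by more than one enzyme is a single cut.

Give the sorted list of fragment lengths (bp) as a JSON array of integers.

Scan for sites:
  VbrIX (AGATTA, off=5): no sites
  GruX (AGTTTTC, off=3): no sites
  TgoIII (GGGGACTA, off=3): no sites
  LmaII (CCAAC, off=3): no sites

Pooled cuts: ∅

Fragment lengths:
  no cuts → one circular fragment of 96 bp

[96]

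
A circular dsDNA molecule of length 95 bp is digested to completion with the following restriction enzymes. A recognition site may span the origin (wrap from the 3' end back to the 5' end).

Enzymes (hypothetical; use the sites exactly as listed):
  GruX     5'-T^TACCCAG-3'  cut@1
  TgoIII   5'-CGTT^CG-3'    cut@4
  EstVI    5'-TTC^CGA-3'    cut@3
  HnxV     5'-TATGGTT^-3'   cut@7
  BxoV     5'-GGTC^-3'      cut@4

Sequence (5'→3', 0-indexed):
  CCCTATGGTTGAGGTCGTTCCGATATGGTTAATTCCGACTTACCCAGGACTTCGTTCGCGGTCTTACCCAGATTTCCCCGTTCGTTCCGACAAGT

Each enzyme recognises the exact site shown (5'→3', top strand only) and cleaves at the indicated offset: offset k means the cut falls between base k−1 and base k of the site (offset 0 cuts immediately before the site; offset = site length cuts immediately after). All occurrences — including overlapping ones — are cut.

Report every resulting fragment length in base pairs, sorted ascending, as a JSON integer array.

Scan for sites:
  GruX TTACCCAG/1: at [39, 63] ⇒ [40, 64]
  TgoIII CGTTCG/4: at [52, 78] ⇒ [56, 82]
  EstVI TTCCGA/3: at [17, 32, 84] ⇒ [20, 35, 87]
  HnxV TATGGTT/7: at [3, 23] ⇒ [10, 30]
  BxoV GGTC/4: at [12, 59] ⇒ [16, 63]

Pooled cuts: [10, 16, 20, 30, 35, 40, 56, 63, 64, 82, 87]

Fragments:
  10→16: 6 bp
  16→20: 4 bp
  20→30: 10 bp
  30→35: 5 bp
  35→40: 5 bp
  40→56: 16 bp
  56→63: 7 bp
  63→64: 1 bp
  64→82: 18 bp
  82→87: 5 bp
  87→10 (wrap): 95-87+10 = 18 bp

[1,4,5,5,5,6,7,10,16,18,18]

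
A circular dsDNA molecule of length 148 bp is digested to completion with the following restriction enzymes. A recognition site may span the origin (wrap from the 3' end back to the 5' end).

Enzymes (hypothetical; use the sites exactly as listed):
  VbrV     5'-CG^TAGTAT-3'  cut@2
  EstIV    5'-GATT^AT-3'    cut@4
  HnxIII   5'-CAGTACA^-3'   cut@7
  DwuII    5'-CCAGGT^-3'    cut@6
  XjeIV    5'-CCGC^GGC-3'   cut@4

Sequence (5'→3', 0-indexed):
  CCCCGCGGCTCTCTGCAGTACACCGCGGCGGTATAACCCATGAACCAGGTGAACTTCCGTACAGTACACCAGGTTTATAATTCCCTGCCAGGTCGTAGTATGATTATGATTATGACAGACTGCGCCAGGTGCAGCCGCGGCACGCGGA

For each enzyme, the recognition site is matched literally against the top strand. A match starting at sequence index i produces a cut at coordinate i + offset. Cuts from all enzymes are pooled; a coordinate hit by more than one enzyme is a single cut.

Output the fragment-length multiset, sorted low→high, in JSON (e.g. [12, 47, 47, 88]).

[2,4,6,6,8,10,16,16,18,19,19,24]

Per-enzyme occurrences:
  VbrV (CGTAGTAT, off=2): starts [93] → cuts [95]
  EstIV (GATTAT, off=4): starts [101, 107] → cuts [105, 111]
  HnxIII (CAGTACA, off=7): starts [15, 61] → cuts [22, 68]
  DwuII (CCAGGT, off=6): starts [44, 68, 87, 124] → cuts [50, 74, 93, 130]
  XjeIV (CCGCGGC, off=4): starts [2, 22, 134] → cuts [6, 26, 138]

All cut coordinates (distinct, sorted): [6, 22, 26, 50, 68, 74, 93, 95, 105, 111, 130, 138]

Fragment lengths:
  6→22: 16 bp
  22→26: 4 bp
  26→50: 24 bp
  50→68: 18 bp
  68→74: 6 bp
  74→93: 19 bp
  93→95: 2 bp
  95→105: 10 bp
  105→111: 6 bp
  111→130: 19 bp
  130→138: 8 bp
  138→6 (wrap): 148-138+6 = 16 bp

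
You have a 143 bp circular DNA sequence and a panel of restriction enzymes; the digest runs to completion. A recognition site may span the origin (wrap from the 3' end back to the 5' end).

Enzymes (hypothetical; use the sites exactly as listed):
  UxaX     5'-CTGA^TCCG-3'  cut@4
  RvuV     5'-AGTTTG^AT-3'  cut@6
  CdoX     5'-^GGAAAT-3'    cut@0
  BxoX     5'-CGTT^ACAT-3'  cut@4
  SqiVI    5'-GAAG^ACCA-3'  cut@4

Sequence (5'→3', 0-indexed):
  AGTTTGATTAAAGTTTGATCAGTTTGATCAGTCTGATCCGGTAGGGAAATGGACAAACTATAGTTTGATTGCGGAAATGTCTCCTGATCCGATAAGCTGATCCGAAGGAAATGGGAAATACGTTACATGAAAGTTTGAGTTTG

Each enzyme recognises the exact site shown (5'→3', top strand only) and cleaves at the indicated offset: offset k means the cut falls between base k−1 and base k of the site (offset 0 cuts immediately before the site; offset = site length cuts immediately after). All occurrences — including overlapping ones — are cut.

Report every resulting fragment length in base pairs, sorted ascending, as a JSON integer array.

[5,6,7,8,9,10,11,11,13,15,23,25]

Per-enzyme occurrences:
  UxaX (CTGATCCG, off=4): starts [32, 83, 96] → cuts [36, 87, 100]
  RvuV (AGTTTGAT, off=6): starts [0, 11, 20, 61] → cuts [6, 17, 26, 67]
  CdoX (GGAAAT, off=0): starts [44, 72, 106, 113] → cuts [44, 72, 106, 113]
  BxoX (CGTTACAT, off=4): starts [120] → cuts [124]
  SqiVI (GAAGACCA, off=4): no sites

All cut coordinates (distinct, sorted): [6, 17, 26, 36, 44, 67, 72, 87, 100, 106, 113, 124]

Fragments:
  6→17: 11 bp
  17→26: 9 bp
  26→36: 10 bp
  36→44: 8 bp
  44→67: 23 bp
  67→72: 5 bp
  72→87: 15 bp
  87→100: 13 bp
  100→106: 6 bp
  106→113: 7 bp
  113→124: 11 bp
  124→6 (wrap): 143-124+6 = 25 bp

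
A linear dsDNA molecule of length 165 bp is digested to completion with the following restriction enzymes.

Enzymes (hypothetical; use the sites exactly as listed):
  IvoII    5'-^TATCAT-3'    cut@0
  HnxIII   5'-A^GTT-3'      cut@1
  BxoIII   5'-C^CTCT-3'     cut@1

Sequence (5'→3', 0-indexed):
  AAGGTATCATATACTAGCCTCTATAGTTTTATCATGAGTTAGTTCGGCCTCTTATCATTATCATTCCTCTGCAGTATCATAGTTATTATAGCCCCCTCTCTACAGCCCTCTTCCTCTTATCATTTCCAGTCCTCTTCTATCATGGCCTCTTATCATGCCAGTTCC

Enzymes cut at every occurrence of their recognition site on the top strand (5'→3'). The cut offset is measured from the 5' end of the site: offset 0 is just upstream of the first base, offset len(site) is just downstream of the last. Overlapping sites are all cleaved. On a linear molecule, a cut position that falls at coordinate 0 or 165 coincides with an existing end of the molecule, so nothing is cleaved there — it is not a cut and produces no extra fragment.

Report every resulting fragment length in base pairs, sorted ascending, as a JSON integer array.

Scan for sites:
  IvoII TATCAT/0: at [4, 29, 52, 58, 74, 117, 137, 150] ⇒ [4, 29, 52, 58, 74, 117, 137, 150]
  HnxIII AGTT/1: at [24, 36, 40, 80, 159] ⇒ [25, 37, 41, 81, 160]
  BxoIII CCTCT/1: at [17, 47, 65, 94, 106, 112, 130, 145] ⇒ [18, 48, 66, 95, 107, 113, 131, 146]

Pooled cuts: [4, 18, 25, 29, 37, 41, 48, 52, 58, 66, 74, 81, 95, 107, 113, 117, 131, 137, 146, 150, 160]

Fragments:
  [0,4): 4 bp
  [4,18): 14 bp
  [18,25): 7 bp
  [25,29): 4 bp
  [29,37): 8 bp
  [37,41): 4 bp
  [41,48): 7 bp
  [48,52): 4 bp
  [52,58): 6 bp
  [58,66): 8 bp
  [66,74): 8 bp
  [74,81): 7 bp
  [81,95): 14 bp
  [95,107): 12 bp
  [107,113): 6 bp
  [113,117): 4 bp
  [117,131): 14 bp
  [131,137): 6 bp
  [137,146): 9 bp
  [146,150): 4 bp
  [150,160): 10 bp
  [160,165): 5 bp

[4,4,4,4,4,4,5,6,6,6,7,7,7,8,8,8,9,10,12,14,14,14]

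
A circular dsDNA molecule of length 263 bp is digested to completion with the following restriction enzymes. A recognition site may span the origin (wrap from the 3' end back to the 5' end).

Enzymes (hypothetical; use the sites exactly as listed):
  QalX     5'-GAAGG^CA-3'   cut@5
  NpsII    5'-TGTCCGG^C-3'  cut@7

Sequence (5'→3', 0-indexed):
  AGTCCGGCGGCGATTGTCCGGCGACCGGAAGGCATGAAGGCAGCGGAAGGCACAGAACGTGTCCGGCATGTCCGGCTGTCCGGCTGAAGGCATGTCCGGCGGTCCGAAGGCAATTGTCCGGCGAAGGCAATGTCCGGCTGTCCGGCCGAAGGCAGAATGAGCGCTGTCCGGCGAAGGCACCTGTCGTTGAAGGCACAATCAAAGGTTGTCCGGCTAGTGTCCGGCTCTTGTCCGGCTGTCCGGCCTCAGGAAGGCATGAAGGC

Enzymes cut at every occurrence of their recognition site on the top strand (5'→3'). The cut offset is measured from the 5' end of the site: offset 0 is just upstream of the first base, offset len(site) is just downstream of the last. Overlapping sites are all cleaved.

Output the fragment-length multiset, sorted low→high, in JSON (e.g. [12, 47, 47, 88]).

[6,6,7,7,8,8,8,8,8,9,9,10,10,11,11,11,11,11,11,16,16,19,20,22]

Per-enzyme occurrences:
  QalX GAAGGCA/5: at [27, 35, 45, 85, 105, 122, 147, 172, 188, 249, 257] ⇒ [32, 40, 50, 90, 110, 127, 152, 177, 193, 254, 262]
  NpsII TGTCCGGC/7: at [14, 59, 68, 76, 92, 114, 130, 138, 164, 206, 217, 228, 236] ⇒ [21, 66, 75, 83, 99, 121, 137, 145, 171, 213, 224, 235, 243]

Pooled cuts: [21, 32, 40, 50, 66, 75, 83, 90, 99, 110, 121, 127, 137, 145, 152, 171, 177, 193, 213, 224, 235, 243, 254, 262]

Fragments:
  21→32: 11 bp
  32→40: 8 bp
  40→50: 10 bp
  50→66: 16 bp
  66→75: 9 bp
  75→83: 8 bp
  83→90: 7 bp
  90→99: 9 bp
  99→110: 11 bp
  110→121: 11 bp
  121→127: 6 bp
  127→137: 10 bp
  137→145: 8 bp
  145→152: 7 bp
  152→171: 19 bp
  171→177: 6 bp
  177→193: 16 bp
  193→213: 20 bp
  213→224: 11 bp
  224→235: 11 bp
  235→243: 8 bp
  243→254: 11 bp
  254→262: 8 bp
  262→21 (wrap): 263-262+21 = 22 bp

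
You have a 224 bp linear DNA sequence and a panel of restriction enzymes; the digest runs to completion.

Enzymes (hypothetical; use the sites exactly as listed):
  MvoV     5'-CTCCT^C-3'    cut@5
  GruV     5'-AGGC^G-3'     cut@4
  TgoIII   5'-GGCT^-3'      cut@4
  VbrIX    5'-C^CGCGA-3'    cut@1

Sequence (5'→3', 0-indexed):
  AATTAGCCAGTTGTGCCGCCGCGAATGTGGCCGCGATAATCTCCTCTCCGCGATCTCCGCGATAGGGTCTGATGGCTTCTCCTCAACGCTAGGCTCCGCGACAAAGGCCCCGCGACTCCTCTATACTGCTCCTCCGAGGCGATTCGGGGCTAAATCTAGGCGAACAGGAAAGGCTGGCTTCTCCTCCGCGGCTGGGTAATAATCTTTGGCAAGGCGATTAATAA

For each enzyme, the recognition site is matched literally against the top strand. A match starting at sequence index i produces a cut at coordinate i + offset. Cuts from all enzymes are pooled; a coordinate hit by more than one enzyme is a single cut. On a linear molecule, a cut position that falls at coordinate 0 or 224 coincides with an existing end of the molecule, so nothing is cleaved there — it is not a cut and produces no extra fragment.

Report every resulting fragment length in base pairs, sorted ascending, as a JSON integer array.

[1,3,4,6,6,7,8,9,9,10,10,11,12,12,13,14,14,14,19,20,22]

Site scan:
  MvoV CTCCTC/5: at [40, 78, 115, 128, 180] ⇒ [45, 83, 120, 133, 185]
  GruV AGGCG/4: at [136, 157, 211] ⇒ [140, 161, 215]
  TgoIII GGCT/4: at [73, 91, 147, 171, 175, 189] ⇒ [77, 95, 151, 175, 179, 193]
  VbrIX CCGCGA/1: at [18, 30, 47, 56, 95, 109] ⇒ [19, 31, 48, 57, 96, 110]

All cut coordinates (distinct, sorted): [19, 31, 45, 48, 57, 77, 83, 95, 96, 110, 120, 133, 140, 151, 161, 175, 179, 185, 193, 215]

Fragment lengths:
  [0,19): 19 bp
  [19,31): 12 bp
  [31,45): 14 bp
  [45,48): 3 bp
  [48,57): 9 bp
  [57,77): 20 bp
  [77,83): 6 bp
  [83,95): 12 bp
  [95,96): 1 bp
  [96,110): 14 bp
  [110,120): 10 bp
  [120,133): 13 bp
  [133,140): 7 bp
  [140,151): 11 bp
  [151,161): 10 bp
  [161,175): 14 bp
  [175,179): 4 bp
  [179,185): 6 bp
  [185,193): 8 bp
  [193,215): 22 bp
  [215,224): 9 bp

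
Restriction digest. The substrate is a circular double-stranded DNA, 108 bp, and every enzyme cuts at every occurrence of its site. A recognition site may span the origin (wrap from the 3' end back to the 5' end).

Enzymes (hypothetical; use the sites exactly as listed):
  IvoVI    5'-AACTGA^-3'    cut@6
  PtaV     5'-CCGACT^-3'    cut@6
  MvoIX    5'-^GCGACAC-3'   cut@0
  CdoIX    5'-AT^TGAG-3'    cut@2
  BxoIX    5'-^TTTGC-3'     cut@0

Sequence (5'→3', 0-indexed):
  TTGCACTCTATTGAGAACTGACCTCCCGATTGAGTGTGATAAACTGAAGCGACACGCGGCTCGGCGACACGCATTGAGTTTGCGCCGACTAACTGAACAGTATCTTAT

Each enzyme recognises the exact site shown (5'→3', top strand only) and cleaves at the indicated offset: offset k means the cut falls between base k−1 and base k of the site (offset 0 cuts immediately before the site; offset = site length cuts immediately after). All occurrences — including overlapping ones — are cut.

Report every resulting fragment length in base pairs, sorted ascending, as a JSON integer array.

[1,4,6,9,10,11,11,12,12,15,17]

Site scan:
  IvoVI (AACTGA, off=6): starts [15, 41, 90] → cuts [21, 47, 96]
  PtaV (CCGACT, off=6): starts [84] → cuts [90]
  MvoIX (GCGACAC, off=0): starts [48, 63] → cuts [48, 63]
  CdoIX (ATTGAG, off=2): starts [9, 28, 72] → cuts [11, 30, 74]
  BxoIX (TTTGC, off=0): starts [78, 107] → cuts [78, 107]

All cut coordinates (distinct, sorted): [11, 21, 30, 47, 48, 63, 74, 78, 90, 96, 107]

Fragments:
  11→21: 10 bp
  21→30: 9 bp
  30→47: 17 bp
  47→48: 1 bp
  48→63: 15 bp
  63→74: 11 bp
  74→78: 4 bp
  78→90: 12 bp
  90→96: 6 bp
  96→107: 11 bp
  107→11 (wrap): 108-107+11 = 12 bp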